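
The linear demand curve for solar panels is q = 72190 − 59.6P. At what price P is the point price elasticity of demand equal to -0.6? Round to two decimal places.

454.22

Ed = −59.6P/(72190 − 59.6P). Set this equal to -0.6:
59.6P = 0.6·(72190 − 59.6P) ⇒ 59.6P(1 + 0.6) = 0.6·72190
P = 0.6·72190 / (59.6·1.6) = 454.2156…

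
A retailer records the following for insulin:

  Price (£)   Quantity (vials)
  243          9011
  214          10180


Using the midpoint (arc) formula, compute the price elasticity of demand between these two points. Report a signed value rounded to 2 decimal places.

-0.96

%ΔQ = (10180 − 9011) / [(9011 + 10180)/2] = 1169/9595.5 = 0.121827…
%ΔP = (214 − 243) / [(243 + 214)/2] = -29/228.5 = -0.126914…
Arc Ed = %ΔQ / %ΔP = (1169/9595.5) / (-29/228.5) = -0.9599…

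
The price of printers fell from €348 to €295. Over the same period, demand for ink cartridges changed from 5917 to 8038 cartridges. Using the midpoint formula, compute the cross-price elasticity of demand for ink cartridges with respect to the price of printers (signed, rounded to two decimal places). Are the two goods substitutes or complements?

-1.84; complements

%ΔQ_{ink cartridges} = (8038 − 5917)/avg = 2121/6977.5 = 0.303977…
%ΔP_{printers} = (295 − 348)/avg = -53/321.5 = -0.164852…
E_cross = (2121/6977.5) / (-53/321.5) = -1.8439…
E_cross < 0 ⇒ the goods are complements.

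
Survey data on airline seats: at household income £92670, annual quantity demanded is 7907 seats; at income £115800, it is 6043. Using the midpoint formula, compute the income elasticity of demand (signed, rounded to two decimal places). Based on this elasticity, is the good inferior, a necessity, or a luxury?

%ΔQ = (6043 − 7907)/[( 7907 + 6043)/2] = -1864/6975 = -0.267240…
%ΔIncome = (115800 − 92670)/[( 92670 + 115800)/2] = 23130/104235 = 0.221902…
E_income = (-1864/6975) / (23130/104235) = -1.2043…
E_income < 0 ⇒ inferior good.

-1.20; inferior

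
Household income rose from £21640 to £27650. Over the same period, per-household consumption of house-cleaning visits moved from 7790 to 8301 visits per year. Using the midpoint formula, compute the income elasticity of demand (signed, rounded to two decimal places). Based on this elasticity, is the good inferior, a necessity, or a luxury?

0.26; necessity

%ΔQ = (8301 − 7790)/[( 7790 + 8301)/2] = 511/8045.5 = 0.063513…
%ΔIncome = (27650 − 21640)/[( 21640 + 27650)/2] = 6010/24645 = 0.243862…
E_income = (511/8045.5) / (6010/24645) = 0.2604…
0 < E_income < 1 ⇒ normal good, necessity.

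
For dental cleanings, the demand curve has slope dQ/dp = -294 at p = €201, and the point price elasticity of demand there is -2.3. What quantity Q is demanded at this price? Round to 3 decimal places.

25693.043

Ed = (dQ/dp)·(p/Q) ⇒ Q = (dQ/dp)·p/Ed = (-294)·201/(-2.3) = 25693.04347…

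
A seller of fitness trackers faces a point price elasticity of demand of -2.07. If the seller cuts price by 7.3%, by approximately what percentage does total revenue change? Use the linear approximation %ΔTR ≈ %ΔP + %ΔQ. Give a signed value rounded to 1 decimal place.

%ΔQ ≈ Ed × %ΔP = (-2.07) × (-7.3%) = +15.1110%
%ΔTR ≈ %ΔP + %ΔQ = (-7.3%) + (+15.1110%) = +7.8110%

+7.8%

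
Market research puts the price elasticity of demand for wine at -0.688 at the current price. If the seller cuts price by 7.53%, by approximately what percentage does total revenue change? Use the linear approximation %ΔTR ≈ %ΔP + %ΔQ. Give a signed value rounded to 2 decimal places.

-2.35%

%ΔQ ≈ Ed × %ΔP = (-0.688) × (-7.53%) = +5.1806%
%ΔTR ≈ %ΔP + %ΔQ = (-7.53%) + (+5.1806%) = -2.3494%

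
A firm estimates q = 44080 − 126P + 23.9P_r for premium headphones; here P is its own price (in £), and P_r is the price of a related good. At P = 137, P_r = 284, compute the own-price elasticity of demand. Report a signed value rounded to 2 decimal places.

-0.51

At the given values, q = 44080 − 126(137) + 23.9(284) = 33605.6.
∂q/∂P = −126.
E = (-126) × (137/33605.6) = -0.5136…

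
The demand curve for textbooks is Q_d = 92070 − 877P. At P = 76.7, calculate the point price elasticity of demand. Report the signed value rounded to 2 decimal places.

dQ_d/dP = −877. At P = 76.7, Q_d = 92070 − 877(76.7) = 24804.1.
Ed = (dQ_d/dP)·(P/Q_d) = −877 × (76.7/24804.1) = -2.7118…

-2.71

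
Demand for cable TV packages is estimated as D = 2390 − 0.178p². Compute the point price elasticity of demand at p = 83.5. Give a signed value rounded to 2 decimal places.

-2.16

dD/dp = −2·0.178·p = -29.726. At p = 83.5, D = 1148.9395.
Ed = (dD/dp)·(p/D) = (-29.726) × (83.5/1148.9395) = -2.1603…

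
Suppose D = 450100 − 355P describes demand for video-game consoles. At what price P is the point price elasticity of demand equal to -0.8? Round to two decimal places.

Ed = −355P/(450100 − 355P). Set this equal to -0.8:
355P = 0.8·(450100 − 355P) ⇒ 355P(1 + 0.8) = 0.8·450100
P = 0.8·450100 / (355·1.8) = 563.5054…

563.51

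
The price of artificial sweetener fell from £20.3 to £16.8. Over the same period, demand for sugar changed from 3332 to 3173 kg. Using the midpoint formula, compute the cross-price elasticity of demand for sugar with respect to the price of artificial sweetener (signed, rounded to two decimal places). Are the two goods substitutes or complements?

0.26; substitutes

%ΔQ_{sugar} = (3173 − 3332)/avg = -159/3252.5 = -0.048885…
%ΔP_{artificial sweetener} = (16.8 − 20.3)/avg = -3.5/18.55 = -0.188679…
E_cross = (-159/3252.5) / (-3.5/18.55) = 0.2590…
E_cross > 0 ⇒ the goods are substitutes.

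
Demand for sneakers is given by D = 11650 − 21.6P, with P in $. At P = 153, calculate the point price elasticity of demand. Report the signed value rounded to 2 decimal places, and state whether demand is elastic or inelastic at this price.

dD/dP = −21.6. At P = 153, D = 11650 − 21.6(153) = 8345.2.
Ed = (dD/dP)·(P/D) = −21.6 × (153/8345.2) = -0.3960…
|Ed| = 0.40 < 1, so demand is inelastic.

-0.40; inelastic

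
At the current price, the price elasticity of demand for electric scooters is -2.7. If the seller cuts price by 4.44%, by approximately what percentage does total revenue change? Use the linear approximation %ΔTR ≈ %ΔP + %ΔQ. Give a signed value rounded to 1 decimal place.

+7.5%

%ΔQ ≈ Ed × %ΔP = (-2.7) × (-4.44%) = +11.9880%
%ΔTR ≈ %ΔP + %ΔQ = (-4.44%) + (+11.9880%) = +7.5480%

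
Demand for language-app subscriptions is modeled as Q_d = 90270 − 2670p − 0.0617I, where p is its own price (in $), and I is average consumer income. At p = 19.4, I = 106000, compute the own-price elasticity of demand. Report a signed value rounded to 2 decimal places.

-1.62

At the given values, Q_d = 90270 − 2670(19.4) − 0.0617(106000) = 31931.8.
∂Q_d/∂p = −2670.
E = (-2670) × (19.4/31931.8) = -1.6221…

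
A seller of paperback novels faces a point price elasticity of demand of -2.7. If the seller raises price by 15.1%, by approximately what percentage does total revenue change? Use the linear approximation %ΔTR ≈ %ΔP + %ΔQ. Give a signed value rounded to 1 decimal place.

-25.7%

%ΔQ ≈ Ed × %ΔP = (-2.7) × (+15.1%) = -40.7700%
%ΔTR ≈ %ΔP + %ΔQ = (+15.1%) + (-40.7700%) = -25.6700%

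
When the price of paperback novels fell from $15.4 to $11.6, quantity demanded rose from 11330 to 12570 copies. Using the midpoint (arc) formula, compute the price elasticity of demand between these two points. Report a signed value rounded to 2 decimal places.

-0.37

%ΔQ = (12570 − 11330) / [(11330 + 12570)/2] = 1240/11950 = 0.103765…
%ΔP = (11.6 − 15.4) / [(15.4 + 11.6)/2] = -3.8/13.5 = -0.281481…
Arc Ed = %ΔQ / %ΔP = (1240/11950) / (-3.8/13.5) = -0.3686…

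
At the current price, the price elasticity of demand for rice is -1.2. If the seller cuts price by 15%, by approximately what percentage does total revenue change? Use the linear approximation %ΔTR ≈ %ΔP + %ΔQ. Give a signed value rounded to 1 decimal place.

%ΔQ ≈ Ed × %ΔP = (-1.2) × (-15%) = +18.0000%
%ΔTR ≈ %ΔP + %ΔQ = (-15%) + (+18.0000%) = +3.0000%

+3.0%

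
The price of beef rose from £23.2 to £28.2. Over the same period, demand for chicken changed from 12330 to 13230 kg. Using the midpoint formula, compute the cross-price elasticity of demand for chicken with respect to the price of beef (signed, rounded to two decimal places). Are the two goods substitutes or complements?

0.36; substitutes

%ΔQ_{chicken} = (13230 − 12330)/avg = 900/12780 = 0.070422…
%ΔP_{beef} = (28.2 − 23.2)/avg = 5/25.7 = 0.194552…
E_cross = (900/12780) / (5/25.7) = 0.3619…
E_cross > 0 ⇒ the goods are substitutes.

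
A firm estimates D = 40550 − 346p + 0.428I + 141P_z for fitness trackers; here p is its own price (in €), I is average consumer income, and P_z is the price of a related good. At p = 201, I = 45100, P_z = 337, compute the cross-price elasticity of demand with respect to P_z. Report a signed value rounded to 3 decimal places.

At the given values, D = 40550 − 346(201) + 0.428(45100) + 141(337) = 37823.8.
∂D/∂P_z = 141.
E = (141) × (337/37823.8) = 1.25627…

1.256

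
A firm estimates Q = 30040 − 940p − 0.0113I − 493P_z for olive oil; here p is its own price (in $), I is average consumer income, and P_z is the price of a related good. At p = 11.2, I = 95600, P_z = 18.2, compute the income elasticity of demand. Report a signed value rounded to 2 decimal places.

-0.11

At the given values, Q = 30040 − 940(11.2) − 0.0113(95600) − 493(18.2) = 9459.12.
∂Q/∂I = -0.0113.
E = (-0.0113) × (95600/9459.12) = -0.1142…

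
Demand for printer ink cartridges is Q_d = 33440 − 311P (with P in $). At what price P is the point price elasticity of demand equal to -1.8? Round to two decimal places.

Ed = −311P/(33440 − 311P). Set this equal to -1.8:
311P = 1.8·(33440 − 311P) ⇒ 311P(1 + 1.8) = 1.8·33440
P = 1.8·33440 / (311·2.8) = 69.1226…

69.12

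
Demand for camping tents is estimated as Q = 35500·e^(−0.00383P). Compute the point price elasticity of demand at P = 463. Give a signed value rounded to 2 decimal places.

dQ/dP = −0.00383·Q = -23.0833. At P = 463, Q = 6026.96.
Ed = (dQ/dP)·(P/Q) = (-23.0833) × (463/6026.96) = -1.7732…

-1.77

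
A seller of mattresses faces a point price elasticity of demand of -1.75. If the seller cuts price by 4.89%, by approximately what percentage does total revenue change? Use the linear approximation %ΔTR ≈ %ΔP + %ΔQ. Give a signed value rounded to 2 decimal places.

+3.67%

%ΔQ ≈ Ed × %ΔP = (-1.75) × (-4.89%) = +8.5575%
%ΔTR ≈ %ΔP + %ΔQ = (-4.89%) + (+8.5575%) = +3.6675%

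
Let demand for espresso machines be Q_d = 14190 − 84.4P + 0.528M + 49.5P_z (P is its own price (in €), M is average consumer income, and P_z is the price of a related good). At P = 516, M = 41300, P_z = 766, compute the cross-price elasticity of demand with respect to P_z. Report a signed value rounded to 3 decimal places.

1.249

At the given values, Q_d = 14190 − 84.4(516) + 0.528(41300) + 49.5(766) = 30363.
∂Q_d/∂P_z = 49.5.
E = (49.5) × (766/30363) = 1.24878…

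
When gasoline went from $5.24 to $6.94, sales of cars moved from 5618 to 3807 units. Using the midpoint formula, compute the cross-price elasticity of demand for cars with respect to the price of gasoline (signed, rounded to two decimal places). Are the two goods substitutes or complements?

%ΔQ_{cars} = (3807 − 5618)/avg = -1811/4712.5 = -0.384297…
%ΔP_{gasoline} = (6.94 − 5.24)/avg = 1.7/6.09 = 0.279146…
E_cross = (-1811/4712.5) / (1.7/6.09) = -1.3766…
E_cross < 0 ⇒ the goods are complements.

-1.38; complements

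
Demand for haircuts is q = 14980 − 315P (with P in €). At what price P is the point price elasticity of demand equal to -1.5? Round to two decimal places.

28.53

Ed = −315P/(14980 − 315P). Set this equal to -1.5:
315P = 1.5·(14980 − 315P) ⇒ 315P(1 + 1.5) = 1.5·14980
P = 1.5·14980 / (315·2.5) = 28.5333…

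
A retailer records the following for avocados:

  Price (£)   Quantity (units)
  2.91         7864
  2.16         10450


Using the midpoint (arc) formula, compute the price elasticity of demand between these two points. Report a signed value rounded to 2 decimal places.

%ΔQ = (10450 − 7864) / [(7864 + 10450)/2] = 2586/9157 = 0.282406…
%ΔP = (2.16 − 2.91) / [(2.91 + 2.16)/2] = -0.75/2.535 = -0.295857…
Arc Ed = %ΔQ / %ΔP = (2586/9157) / (-0.75/2.535) = -0.9545…

-0.95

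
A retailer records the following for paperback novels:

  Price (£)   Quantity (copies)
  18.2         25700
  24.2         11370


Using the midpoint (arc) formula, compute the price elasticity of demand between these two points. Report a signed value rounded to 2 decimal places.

-2.73

%ΔQ = (11370 − 25700) / [(25700 + 11370)/2] = -14330/18535 = -0.773131…
%ΔP = (24.2 − 18.2) / [(18.2 + 24.2)/2] = 6/21.2 = 0.283018…
Arc Ed = %ΔQ / %ΔP = (-14330/18535) / (6/21.2) = -2.7317…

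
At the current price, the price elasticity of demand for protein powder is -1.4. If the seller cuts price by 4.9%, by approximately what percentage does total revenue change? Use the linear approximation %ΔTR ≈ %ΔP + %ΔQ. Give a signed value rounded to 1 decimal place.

%ΔQ ≈ Ed × %ΔP = (-1.4) × (-4.9%) = +6.8600%
%ΔTR ≈ %ΔP + %ΔQ = (-4.9%) + (+6.8600%) = +1.9600%

+2.0%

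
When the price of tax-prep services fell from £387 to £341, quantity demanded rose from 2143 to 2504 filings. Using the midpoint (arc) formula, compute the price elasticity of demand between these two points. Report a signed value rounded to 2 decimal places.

-1.23

%ΔQ = (2504 − 2143) / [(2143 + 2504)/2] = 361/2323.5 = 0.155369…
%ΔP = (341 − 387) / [(387 + 341)/2] = -46/364 = -0.126373…
Arc Ed = %ΔQ / %ΔP = (361/2323.5) / (-46/364) = -1.2294…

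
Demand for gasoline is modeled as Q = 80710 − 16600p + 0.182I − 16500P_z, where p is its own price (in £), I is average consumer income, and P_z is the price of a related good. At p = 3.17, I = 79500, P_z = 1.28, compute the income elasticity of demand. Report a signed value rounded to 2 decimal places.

0.67

At the given values, Q = 80710 − 16600(3.17) + 0.182(79500) − 16500(1.28) = 21437.
∂Q/∂I = 0.182.
E = (0.182) × (79500/21437) = 0.6749…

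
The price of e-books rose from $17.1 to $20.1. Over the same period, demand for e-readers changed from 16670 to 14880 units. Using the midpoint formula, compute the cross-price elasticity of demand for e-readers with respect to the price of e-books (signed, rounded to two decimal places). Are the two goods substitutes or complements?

%ΔQ_{e-readers} = (14880 − 16670)/avg = -1790/15775 = -0.113470…
%ΔP_{e-books} = (20.1 − 17.1)/avg = 3/18.6 = 0.161290…
E_cross = (-1790/15775) / (3/18.6) = -0.7035…
E_cross < 0 ⇒ the goods are complements.

-0.70; complements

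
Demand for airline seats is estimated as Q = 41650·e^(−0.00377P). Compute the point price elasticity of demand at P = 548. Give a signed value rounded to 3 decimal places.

-2.066

dQ/dP = −0.00377·Q = -19.894. At P = 548, Q = 5276.91.
Ed = (dQ/dP)·(P/Q) = (-19.894) × (548/5276.91) = -2.06596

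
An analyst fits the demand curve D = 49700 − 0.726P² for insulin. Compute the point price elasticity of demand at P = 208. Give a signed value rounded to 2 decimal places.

dD/dP = −2·0.726·P = -302.016. At P = 208, D = 18290.336.
Ed = (dD/dP)·(P/D) = (-302.016) × (208/18290.336) = -3.4345…

-3.43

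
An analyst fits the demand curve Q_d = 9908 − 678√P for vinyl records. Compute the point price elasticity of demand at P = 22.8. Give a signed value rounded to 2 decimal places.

-0.24

dQ_d/dP = −678/(2√P) = -70.9957. At P = 22.8, Q_d = 6670.59.
Ed = (dQ_d/dP)·(P/Q_d) = (-70.9957) × (22.8/6670.59) = -0.2426…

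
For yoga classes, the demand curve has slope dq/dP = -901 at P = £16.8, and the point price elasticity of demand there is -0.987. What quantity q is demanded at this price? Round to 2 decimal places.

15336.17

Ed = (dq/dP)·(P/q) ⇒ q = (dq/dP)·P/Ed = (-901)·16.8/(-0.987) = 15336.1702…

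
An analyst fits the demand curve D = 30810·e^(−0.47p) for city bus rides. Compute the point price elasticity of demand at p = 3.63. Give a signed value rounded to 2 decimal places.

-1.71

dD/dp = −0.47·D = -2629.3. At p = 3.63, D = 5594.25.
Ed = (dD/dp)·(p/D) = (-2629.3) × (3.63/5594.25) = -1.7061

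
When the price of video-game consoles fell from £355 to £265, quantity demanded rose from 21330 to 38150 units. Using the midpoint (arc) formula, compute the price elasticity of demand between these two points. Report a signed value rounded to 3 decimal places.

%ΔQ = (38150 − 21330) / [(21330 + 38150)/2] = 16820/29740 = 0.565568…
%ΔP = (265 − 355) / [(355 + 265)/2] = -90/310 = -0.290322…
Arc Ed = %ΔQ / %ΔP = (16820/29740) / (-90/310) = -1.94806…

-1.948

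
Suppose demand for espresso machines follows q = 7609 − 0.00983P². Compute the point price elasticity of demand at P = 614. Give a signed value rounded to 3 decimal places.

-1.899

dq/dP = −2·0.00983·P = -12.07124. At P = 614, q = 3903.12932.
Ed = (dq/dP)·(P/q) = (-12.07124) × (614/3903.12932) = -1.89892…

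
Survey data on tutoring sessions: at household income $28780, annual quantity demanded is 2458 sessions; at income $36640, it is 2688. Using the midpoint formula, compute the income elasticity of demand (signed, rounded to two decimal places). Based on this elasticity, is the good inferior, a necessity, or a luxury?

0.37; necessity

%ΔQ = (2688 − 2458)/[( 2458 + 2688)/2] = 230/2573 = 0.089389…
%ΔIncome = (36640 − 28780)/[( 28780 + 36640)/2] = 7860/32710 = 0.240293…
E_income = (230/2573) / (7860/32710) = 0.3720…
0 < E_income < 1 ⇒ normal good, necessity.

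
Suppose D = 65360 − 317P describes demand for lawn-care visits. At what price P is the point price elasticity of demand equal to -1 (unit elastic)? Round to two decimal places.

Ed = −317P/(65360 − 317P). Set this equal to -1:
317P = 1·(65360 − 317P) ⇒ 317P(1 + 1) = 1·65360
P = 1·65360 / (317·2) = 103.0914…

103.09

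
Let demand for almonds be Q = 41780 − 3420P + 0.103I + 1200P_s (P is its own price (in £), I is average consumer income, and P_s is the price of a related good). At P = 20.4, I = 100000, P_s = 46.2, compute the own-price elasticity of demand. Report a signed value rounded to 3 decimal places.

At the given values, Q = 41780 − 3420(20.4) + 0.103(100000) + 1200(46.2) = 37752.
∂Q/∂P = −3420.
E = (-3420) × (20.4/37752) = -1.84806…

-1.848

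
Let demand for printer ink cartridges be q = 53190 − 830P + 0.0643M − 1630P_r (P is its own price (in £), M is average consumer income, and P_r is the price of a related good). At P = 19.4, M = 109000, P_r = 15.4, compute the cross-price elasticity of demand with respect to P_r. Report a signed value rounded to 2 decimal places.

At the given values, q = 53190 − 830(19.4) + 0.0643(109000) − 1630(15.4) = 18994.7.
∂q/∂P_r = -1630.
E = (-1630) × (15.4/18994.7) = -1.3215…

-1.32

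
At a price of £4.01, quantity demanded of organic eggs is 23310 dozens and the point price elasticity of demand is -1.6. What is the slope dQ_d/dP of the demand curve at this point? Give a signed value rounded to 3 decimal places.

-9300.748

Ed = (dQ_d/dP)·(P/Q_d) ⇒ dQ_d/dP = Ed·Q_d/P = (-1.6)·23310/4.01 = -9300.74812…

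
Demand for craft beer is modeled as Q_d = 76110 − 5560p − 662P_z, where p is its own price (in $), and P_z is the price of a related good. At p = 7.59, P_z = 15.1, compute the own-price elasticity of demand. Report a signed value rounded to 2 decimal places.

-1.76

At the given values, Q_d = 76110 − 5560(7.59) − 662(15.1) = 23913.4.
∂Q_d/∂p = −5560.
E = (-5560) × (7.59/23913.4) = -1.7647…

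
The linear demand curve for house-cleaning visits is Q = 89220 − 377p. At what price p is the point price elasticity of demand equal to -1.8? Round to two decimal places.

152.14

Ed = −377p/(89220 − 377p). Set this equal to -1.8:
377p = 1.8·(89220 − 377p) ⇒ 377p(1 + 1.8) = 1.8·89220
p = 1.8·89220 / (377·2.8) = 152.1371…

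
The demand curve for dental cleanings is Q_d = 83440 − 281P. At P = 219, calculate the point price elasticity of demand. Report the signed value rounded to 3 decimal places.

-2.810

dQ_d/dP = −281. At P = 219, Q_d = 83440 − 281(219) = 21901.
Ed = (dQ_d/dP)·(P/Q_d) = −281 × (219/21901) = -2.80987…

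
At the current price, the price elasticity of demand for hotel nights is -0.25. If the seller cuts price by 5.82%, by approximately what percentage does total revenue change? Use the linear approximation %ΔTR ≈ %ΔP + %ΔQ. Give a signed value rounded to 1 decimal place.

%ΔQ ≈ Ed × %ΔP = (-0.25) × (-5.82%) = +1.4550%
%ΔTR ≈ %ΔP + %ΔQ = (-5.82%) + (+1.4550%) = -4.3650%

-4.4%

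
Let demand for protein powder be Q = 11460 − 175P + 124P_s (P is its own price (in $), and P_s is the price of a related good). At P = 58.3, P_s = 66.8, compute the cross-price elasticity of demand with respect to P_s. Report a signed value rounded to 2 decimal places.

At the given values, Q = 11460 − 175(58.3) + 124(66.8) = 9540.7.
∂Q/∂P_s = 124.
E = (124) × (66.8/9540.7) = 0.8681…

0.87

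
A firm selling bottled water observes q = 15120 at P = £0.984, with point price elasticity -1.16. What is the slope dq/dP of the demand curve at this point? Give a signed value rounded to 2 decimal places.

Ed = (dq/dP)·(P/q) ⇒ dq/dP = Ed·q/P = (-1.16)·15120/0.984 = -17824.3902…

-17824.39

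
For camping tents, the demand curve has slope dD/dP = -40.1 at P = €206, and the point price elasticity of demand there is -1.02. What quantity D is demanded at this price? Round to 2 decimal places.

Ed = (dD/dP)·(P/D) ⇒ D = (dD/dP)·P/Ed = (-40.1)·206/(-1.02) = 8098.6274…

8098.63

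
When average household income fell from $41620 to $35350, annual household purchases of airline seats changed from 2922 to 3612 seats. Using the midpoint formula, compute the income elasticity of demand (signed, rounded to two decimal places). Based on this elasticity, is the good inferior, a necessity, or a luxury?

%ΔQ = (3612 − 2922)/[( 2922 + 3612)/2] = 690/3267 = 0.211202…
%ΔIncome = (35350 − 41620)/[( 41620 + 35350)/2] = -6270/38485 = -0.162920…
E_income = (690/3267) / (-6270/38485) = -1.2963…
E_income < 0 ⇒ inferior good.

-1.30; inferior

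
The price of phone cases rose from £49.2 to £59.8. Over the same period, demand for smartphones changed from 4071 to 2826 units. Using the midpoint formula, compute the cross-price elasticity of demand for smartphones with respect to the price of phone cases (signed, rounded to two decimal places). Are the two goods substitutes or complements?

%ΔQ_{smartphones} = (2826 − 4071)/avg = -1245/3448.5 = -0.361026…
%ΔP_{phone cases} = (59.8 − 49.2)/avg = 10.6/54.5 = 0.194495…
E_cross = (-1245/3448.5) / (10.6/54.5) = -1.8562…
E_cross < 0 ⇒ the goods are complements.

-1.86; complements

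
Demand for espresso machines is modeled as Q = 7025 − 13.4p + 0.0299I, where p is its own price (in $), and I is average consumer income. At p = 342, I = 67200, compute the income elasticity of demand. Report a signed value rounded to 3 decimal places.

At the given values, Q = 7025 − 13.4(342) + 0.0299(67200) = 4451.48.
∂Q/∂I = 0.0299.
E = (0.0299) × (67200/4451.48) = 0.45137…

0.451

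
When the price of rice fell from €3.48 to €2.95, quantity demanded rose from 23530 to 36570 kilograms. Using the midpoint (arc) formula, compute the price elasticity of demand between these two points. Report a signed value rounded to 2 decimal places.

%ΔQ = (36570 − 23530) / [(23530 + 36570)/2] = 13040/30050 = 0.433943…
%ΔP = (2.95 − 3.48) / [(3.48 + 2.95)/2] = -0.53/3.215 = -0.164852…
Arc Ed = %ΔQ / %ΔP = (13040/30050) / (-0.53/3.215) = -2.6323…

-2.63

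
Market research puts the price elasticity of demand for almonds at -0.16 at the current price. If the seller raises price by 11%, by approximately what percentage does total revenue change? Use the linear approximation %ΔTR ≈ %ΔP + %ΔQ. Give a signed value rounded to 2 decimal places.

+9.24%

%ΔQ ≈ Ed × %ΔP = (-0.16) × (+11%) = -1.7600%
%ΔTR ≈ %ΔP + %ΔQ = (+11%) + (-1.7600%) = +9.2400%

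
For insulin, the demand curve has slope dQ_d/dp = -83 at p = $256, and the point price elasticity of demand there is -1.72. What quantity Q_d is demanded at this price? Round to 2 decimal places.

12353.49

Ed = (dQ_d/dp)·(p/Q_d) ⇒ Q_d = (dQ_d/dp)·p/Ed = (-83)·256/(-1.72) = 12353.4883…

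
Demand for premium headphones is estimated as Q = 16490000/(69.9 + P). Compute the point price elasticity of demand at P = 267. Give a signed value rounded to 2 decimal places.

dQ/dP = −16490000/(69.9 + P)² = -145.284. At P = 267, Q = 48946.3.
Ed = (dQ/dP)·(P/Q) = (-145.284) × (267/48946.3) = -0.7925…

-0.79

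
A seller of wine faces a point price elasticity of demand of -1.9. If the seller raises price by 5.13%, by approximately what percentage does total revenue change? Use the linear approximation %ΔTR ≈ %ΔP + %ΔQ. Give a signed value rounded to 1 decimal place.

-4.6%

%ΔQ ≈ Ed × %ΔP = (-1.9) × (+5.13%) = -9.7470%
%ΔTR ≈ %ΔP + %ΔQ = (+5.13%) + (-9.7470%) = -4.6170%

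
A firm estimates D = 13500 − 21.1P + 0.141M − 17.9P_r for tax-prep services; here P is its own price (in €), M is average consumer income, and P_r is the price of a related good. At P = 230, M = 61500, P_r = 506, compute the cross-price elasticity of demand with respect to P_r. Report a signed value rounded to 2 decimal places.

At the given values, D = 13500 − 21.1(230) + 0.141(61500) − 17.9(506) = 8261.1.
∂D/∂P_r = -17.9.
E = (-17.9) × (506/8261.1) = -1.0963…

-1.10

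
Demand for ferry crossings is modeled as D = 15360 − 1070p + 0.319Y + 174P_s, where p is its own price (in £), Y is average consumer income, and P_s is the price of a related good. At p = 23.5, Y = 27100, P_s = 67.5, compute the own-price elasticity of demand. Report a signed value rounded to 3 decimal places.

-2.371

At the given values, D = 15360 − 1070(23.5) + 0.319(27100) + 174(67.5) = 10604.9.
∂D/∂p = −1070.
E = (-1070) × (23.5/10604.9) = -2.37107…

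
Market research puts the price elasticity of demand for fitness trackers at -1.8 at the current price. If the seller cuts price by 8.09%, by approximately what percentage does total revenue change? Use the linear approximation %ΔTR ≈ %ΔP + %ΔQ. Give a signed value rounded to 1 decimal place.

%ΔQ ≈ Ed × %ΔP = (-1.8) × (-8.09%) = +14.5620%
%ΔTR ≈ %ΔP + %ΔQ = (-8.09%) + (+14.5620%) = +6.4720%

+6.5%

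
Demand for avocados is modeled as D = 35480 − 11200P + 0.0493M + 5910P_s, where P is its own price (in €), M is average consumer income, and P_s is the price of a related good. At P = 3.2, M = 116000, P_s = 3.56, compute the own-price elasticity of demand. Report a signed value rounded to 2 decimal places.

At the given values, D = 35480 − 11200(3.2) + 0.0493(116000) + 5910(3.56) = 26398.4.
∂D/∂P = −11200.
E = (-11200) × (3.2/26398.4) = -1.3576…

-1.36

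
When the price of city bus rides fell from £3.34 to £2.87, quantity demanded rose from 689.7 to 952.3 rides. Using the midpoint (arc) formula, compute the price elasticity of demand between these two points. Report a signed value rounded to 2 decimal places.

-2.11

%ΔQ = (952.3 − 689.7) / [(689.7 + 952.3)/2] = 262.6/821 = 0.319853…
%ΔP = (2.87 − 3.34) / [(3.34 + 2.87)/2] = -0.47/3.105 = -0.151368…
Arc Ed = %ΔQ / %ΔP = (262.6/821) / (-0.47/3.105) = -2.1130…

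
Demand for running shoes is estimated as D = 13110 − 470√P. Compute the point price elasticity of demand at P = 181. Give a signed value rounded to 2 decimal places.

-0.47

dD/dP = −470/(2√P) = -17.4674. At P = 181, D = 6786.8.
Ed = (dD/dP)·(P/D) = (-17.4674) × (181/6786.8) = -0.4658…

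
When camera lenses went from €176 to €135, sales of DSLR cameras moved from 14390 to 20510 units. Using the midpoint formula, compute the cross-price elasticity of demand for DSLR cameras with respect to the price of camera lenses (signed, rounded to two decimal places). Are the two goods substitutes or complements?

-1.33; complements

%ΔQ_{DSLR cameras} = (20510 − 14390)/avg = 6120/17450 = 0.350716…
%ΔP_{camera lenses} = (135 − 176)/avg = -41/155.5 = -0.263665…
E_cross = (6120/17450) / (-41/155.5) = -1.3301…
E_cross < 0 ⇒ the goods are complements.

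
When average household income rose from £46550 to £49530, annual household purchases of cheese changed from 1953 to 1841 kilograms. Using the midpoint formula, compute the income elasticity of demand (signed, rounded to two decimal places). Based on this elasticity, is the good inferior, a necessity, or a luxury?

%ΔQ = (1841 − 1953)/[( 1953 + 1841)/2] = -112/1897 = -0.059040…
%ΔIncome = (49530 − 46550)/[( 46550 + 49530)/2] = 2980/48040 = 0.062031…
E_income = (-112/1897) / (2980/48040) = -0.9517…
E_income < 0 ⇒ inferior good.

-0.95; inferior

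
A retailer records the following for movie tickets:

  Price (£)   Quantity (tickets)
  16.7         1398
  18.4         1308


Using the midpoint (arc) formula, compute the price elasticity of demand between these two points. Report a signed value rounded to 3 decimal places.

-0.687

%ΔQ = (1308 − 1398) / [(1398 + 1308)/2] = -90/1353 = -0.066518…
%ΔP = (18.4 − 16.7) / [(16.7 + 18.4)/2] = 1.7/17.55 = 0.096866…
Arc Ed = %ΔQ / %ΔP = (-90/1353) / (1.7/17.55) = -0.68670…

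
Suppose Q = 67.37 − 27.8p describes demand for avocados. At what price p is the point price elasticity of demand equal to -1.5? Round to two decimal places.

Ed = −27.8p/(67.37 − 27.8p). Set this equal to -1.5:
27.8p = 1.5·(67.37 − 27.8p) ⇒ 27.8p(1 + 1.5) = 1.5·67.37
p = 1.5·67.37 / (27.8·2.5) = 1.4540…

1.45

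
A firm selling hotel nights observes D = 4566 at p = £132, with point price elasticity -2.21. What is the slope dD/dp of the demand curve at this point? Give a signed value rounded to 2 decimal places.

-76.45

Ed = (dD/dp)·(p/D) ⇒ dD/dp = Ed·D/p = (-2.21)·4566/132 = -76.4459…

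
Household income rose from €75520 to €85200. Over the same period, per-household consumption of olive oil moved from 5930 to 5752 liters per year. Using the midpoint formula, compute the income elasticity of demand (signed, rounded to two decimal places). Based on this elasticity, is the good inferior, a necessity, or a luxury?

-0.25; inferior

%ΔQ = (5752 − 5930)/[( 5930 + 5752)/2] = -178/5841 = -0.030474…
%ΔIncome = (85200 − 75520)/[( 75520 + 85200)/2] = 9680/80360 = 0.120457…
E_income = (-178/5841) / (9680/80360) = -0.2529…
E_income < 0 ⇒ inferior good.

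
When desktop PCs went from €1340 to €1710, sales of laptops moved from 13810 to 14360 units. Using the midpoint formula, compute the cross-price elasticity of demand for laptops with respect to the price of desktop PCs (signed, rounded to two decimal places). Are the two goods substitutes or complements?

%ΔQ_{laptops} = (14360 − 13810)/avg = 550/14085 = 0.039048…
%ΔP_{desktop PCs} = (1710 − 1340)/avg = 370/1525 = 0.242622…
E_cross = (550/14085) / (370/1525) = 0.1609…
E_cross > 0 ⇒ the goods are substitutes.

0.16; substitutes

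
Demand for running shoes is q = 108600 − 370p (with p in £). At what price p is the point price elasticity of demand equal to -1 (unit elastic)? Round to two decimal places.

Ed = −370p/(108600 − 370p). Set this equal to -1:
370p = 1·(108600 − 370p) ⇒ 370p(1 + 1) = 1·108600
p = 1·108600 / (370·2) = 146.7567…

146.76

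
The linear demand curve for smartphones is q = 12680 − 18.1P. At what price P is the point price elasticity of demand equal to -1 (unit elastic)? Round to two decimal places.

Ed = −18.1P/(12680 − 18.1P). Set this equal to -1:
18.1P = 1·(12680 − 18.1P) ⇒ 18.1P(1 + 1) = 1·12680
P = 1·12680 / (18.1·2) = 350.2762…

350.28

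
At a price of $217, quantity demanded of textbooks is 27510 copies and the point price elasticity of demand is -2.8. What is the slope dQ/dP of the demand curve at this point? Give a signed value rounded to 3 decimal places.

Ed = (dQ/dP)·(P/Q) ⇒ dQ/dP = Ed·Q/P = (-2.8)·27510/217 = -354.96774…

-354.968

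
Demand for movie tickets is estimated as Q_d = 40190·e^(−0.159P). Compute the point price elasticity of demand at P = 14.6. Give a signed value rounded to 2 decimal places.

dQ_d/dP = −0.159·Q_d = -627.11. At P = 14.6, Q_d = 3944.09.
Ed = (dQ_d/dP)·(P/Q_d) = (-627.11) × (14.6/3944.09) = -2.3214

-2.32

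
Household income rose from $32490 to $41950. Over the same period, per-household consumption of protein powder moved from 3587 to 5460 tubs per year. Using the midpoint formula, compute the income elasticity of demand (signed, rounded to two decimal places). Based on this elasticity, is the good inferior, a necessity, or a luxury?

1.63; luxury

%ΔQ = (5460 − 3587)/[( 3587 + 5460)/2] = 1873/4523.5 = 0.414059…
%ΔIncome = (41950 − 32490)/[( 32490 + 41950)/2] = 9460/37220 = 0.254164…
E_income = (1873/4523.5) / (9460/37220) = 1.6291…
E_income > 1 ⇒ normal good, luxury.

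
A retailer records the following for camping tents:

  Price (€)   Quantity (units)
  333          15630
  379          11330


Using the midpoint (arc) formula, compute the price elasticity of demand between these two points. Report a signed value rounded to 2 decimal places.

%ΔQ = (11330 − 15630) / [(15630 + 11330)/2] = -4300/13480 = -0.318991…
%ΔP = (379 − 333) / [(333 + 379)/2] = 46/356 = 0.129213…
Arc Ed = %ΔQ / %ΔP = (-4300/13480) / (46/356) = -2.4687…

-2.47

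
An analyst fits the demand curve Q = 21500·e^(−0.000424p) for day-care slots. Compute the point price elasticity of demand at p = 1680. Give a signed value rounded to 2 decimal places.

-0.71

dQ/dp = −0.000424·Q = -4.47144. At p = 1680, Q = 10545.9.
Ed = (dQ/dp)·(p/Q) = (-4.47144) × (1680/10545.9) = -0.7123…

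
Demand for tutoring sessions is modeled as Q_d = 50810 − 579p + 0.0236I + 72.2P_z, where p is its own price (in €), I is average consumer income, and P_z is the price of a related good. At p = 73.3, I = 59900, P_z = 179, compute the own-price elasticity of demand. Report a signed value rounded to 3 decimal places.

-1.869

At the given values, Q_d = 50810 − 579(73.3) + 0.0236(59900) + 72.2(179) = 22706.74.
∂Q_d/∂p = −579.
E = (-579) × (73.3/22706.74) = -1.86907…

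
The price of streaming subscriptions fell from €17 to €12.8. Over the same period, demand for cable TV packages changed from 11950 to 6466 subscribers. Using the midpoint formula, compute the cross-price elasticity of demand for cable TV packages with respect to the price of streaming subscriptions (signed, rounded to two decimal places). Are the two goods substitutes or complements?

2.11; substitutes

%ΔQ_{cable TV packages} = (6466 − 11950)/avg = -5484/9208 = -0.595569…
%ΔP_{streaming subscriptions} = (12.8 − 17)/avg = -4.2/14.9 = -0.281879…
E_cross = (-5484/9208) / (-4.2/14.9) = 2.1128…
E_cross > 0 ⇒ the goods are substitutes.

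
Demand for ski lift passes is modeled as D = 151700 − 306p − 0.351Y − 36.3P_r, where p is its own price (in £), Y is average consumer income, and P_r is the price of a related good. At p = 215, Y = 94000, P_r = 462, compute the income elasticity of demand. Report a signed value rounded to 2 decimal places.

At the given values, D = 151700 − 306(215) − 0.351(94000) − 36.3(462) = 36145.4.
∂D/∂Y = -0.351.
E = (-0.351) × (94000/36145.4) = -0.9128…

-0.91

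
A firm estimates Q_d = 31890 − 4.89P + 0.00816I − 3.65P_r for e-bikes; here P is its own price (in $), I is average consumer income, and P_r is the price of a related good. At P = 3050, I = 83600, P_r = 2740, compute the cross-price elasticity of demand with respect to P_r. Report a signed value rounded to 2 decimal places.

-1.31

At the given values, Q_d = 31890 − 4.89(3050) + 0.00816(83600) − 3.65(2740) = 7656.676.
∂Q_d/∂P_r = -3.65.
E = (-3.65) × (2740/7656.676) = -1.3061…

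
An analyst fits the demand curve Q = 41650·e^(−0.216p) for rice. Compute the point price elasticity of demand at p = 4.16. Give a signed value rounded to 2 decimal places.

-0.90

dQ/dp = −0.216·Q = -3662.93. At p = 4.16, Q = 16958.
Ed = (dQ/dp)·(p/Q) = (-3662.93) × (4.16/16958) = -0.8985…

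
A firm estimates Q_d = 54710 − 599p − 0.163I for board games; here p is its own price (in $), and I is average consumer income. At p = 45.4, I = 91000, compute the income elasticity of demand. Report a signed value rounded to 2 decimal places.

-1.17

At the given values, Q_d = 54710 − 599(45.4) − 0.163(91000) = 12682.4.
∂Q_d/∂I = -0.163.
E = (-0.163) × (91000/12682.4) = -1.1695…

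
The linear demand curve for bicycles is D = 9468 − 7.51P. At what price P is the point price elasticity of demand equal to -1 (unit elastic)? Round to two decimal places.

Ed = −7.51P/(9468 − 7.51P). Set this equal to -1:
7.51P = 1·(9468 − 7.51P) ⇒ 7.51P(1 + 1) = 1·9468
P = 1·9468 / (7.51·2) = 630.3595…

630.36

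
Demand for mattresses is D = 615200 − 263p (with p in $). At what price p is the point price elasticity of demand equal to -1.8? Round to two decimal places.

Ed = −263p/(615200 − 263p). Set this equal to -1.8:
263p = 1.8·(615200 − 263p) ⇒ 263p(1 + 1.8) = 1.8·615200
p = 1.8·615200 / (263·2.8) = 1503.7479…

1503.75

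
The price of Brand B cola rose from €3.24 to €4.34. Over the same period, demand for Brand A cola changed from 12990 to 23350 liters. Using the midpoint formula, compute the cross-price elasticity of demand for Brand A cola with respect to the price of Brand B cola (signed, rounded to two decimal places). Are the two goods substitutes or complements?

1.96; substitutes

%ΔQ_{Brand A cola} = (23350 − 12990)/avg = 10360/18170 = 0.570170…
%ΔP_{Brand B cola} = (4.34 − 3.24)/avg = 1.1/3.79 = 0.290237…
E_cross = (10360/18170) / (1.1/3.79) = 1.9644…
E_cross > 0 ⇒ the goods are substitutes.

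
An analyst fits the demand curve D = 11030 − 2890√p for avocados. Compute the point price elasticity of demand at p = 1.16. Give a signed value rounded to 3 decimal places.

dD/dp = −2890/(2√p) = -1341.65. At p = 1.16, D = 7917.37.
Ed = (dD/dp)·(p/D) = (-1341.65) × (1.16/7917.37) = -0.19656…

-0.197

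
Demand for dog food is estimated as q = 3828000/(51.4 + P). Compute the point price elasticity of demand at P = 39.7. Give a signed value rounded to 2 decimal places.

-0.44

dq/dP = −3828000/(51.4 + P)² = -461.249. At P = 39.7, q = 42019.8.
Ed = (dq/dP)·(P/q) = (-461.249) × (39.7/42019.8) = -0.4357…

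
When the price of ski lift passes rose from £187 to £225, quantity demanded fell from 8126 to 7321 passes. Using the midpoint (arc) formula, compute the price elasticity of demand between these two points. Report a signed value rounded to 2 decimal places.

-0.57

%ΔQ = (7321 − 8126) / [(8126 + 7321)/2] = -805/7723.5 = -0.104227…
%ΔP = (225 − 187) / [(187 + 225)/2] = 38/206 = 0.184466…
Arc Ed = %ΔQ / %ΔP = (-805/7723.5) / (38/206) = -0.5650…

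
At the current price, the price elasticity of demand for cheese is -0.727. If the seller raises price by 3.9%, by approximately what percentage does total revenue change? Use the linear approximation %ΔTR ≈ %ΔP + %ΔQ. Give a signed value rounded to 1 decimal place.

+1.1%

%ΔQ ≈ Ed × %ΔP = (-0.727) × (+3.9%) = -2.8353%
%ΔTR ≈ %ΔP + %ΔQ = (+3.9%) + (-2.8353%) = +1.0647%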